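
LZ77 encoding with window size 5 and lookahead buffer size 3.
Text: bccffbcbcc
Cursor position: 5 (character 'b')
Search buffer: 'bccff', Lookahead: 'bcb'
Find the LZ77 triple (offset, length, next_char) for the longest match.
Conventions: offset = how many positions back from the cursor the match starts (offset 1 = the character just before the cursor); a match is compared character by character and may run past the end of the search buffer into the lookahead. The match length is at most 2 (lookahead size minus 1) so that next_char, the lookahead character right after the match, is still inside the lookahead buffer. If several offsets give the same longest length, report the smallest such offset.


Try each offset into the search buffer:
  offset=1 (pos 4, char 'f'): match length 0
  offset=2 (pos 3, char 'f'): match length 0
  offset=3 (pos 2, char 'c'): match length 0
  offset=4 (pos 1, char 'c'): match length 0
  offset=5 (pos 0, char 'b'): match length 2
Longest match has length 2 at offset 5.
next_char = character at position 5 + 2 = 7 -> 'b'

Best match: offset=5, length=2 (matching 'bc' starting at position 0)
LZ77 triple: (5, 2, 'b')


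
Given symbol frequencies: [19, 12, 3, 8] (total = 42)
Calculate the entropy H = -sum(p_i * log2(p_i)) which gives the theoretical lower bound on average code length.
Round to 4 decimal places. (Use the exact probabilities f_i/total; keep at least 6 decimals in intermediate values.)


Per-symbol terms -p_i * log2(p_i) with p_i = f_i/42:
  p = 19/42 = 0.452381: log2(p) = -1.144390, -p*log2(p) = 0.517700
  p = 12/42 = 0.285714: log2(p) = -1.807355, -p*log2(p) = 0.516387
  p = 3/42 = 0.071429: log2(p) = -3.807355, -p*log2(p) = 0.271954
  p = 8/42 = 0.190476: log2(p) = -2.392317, -p*log2(p) = 0.455680
H = 0.517700 + 0.516387 + 0.271954 + 0.455680 = 1.761721

H = 1.7617 bits/symbol


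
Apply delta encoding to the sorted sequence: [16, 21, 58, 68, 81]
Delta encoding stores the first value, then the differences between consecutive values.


First value: 16
Deltas:
  21 - 16 = 5
  58 - 21 = 37
  68 - 58 = 10
  81 - 68 = 13


Delta encoded: [16, 5, 37, 10, 13]


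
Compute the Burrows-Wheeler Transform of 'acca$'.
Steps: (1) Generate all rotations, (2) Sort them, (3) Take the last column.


Rotations (sorted):
  0: $acca -> last char: a
  1: a$acc -> last char: c
  2: acca$ -> last char: $
  3: ca$ac -> last char: c
  4: cca$a -> last char: a


BWT = ac$ca


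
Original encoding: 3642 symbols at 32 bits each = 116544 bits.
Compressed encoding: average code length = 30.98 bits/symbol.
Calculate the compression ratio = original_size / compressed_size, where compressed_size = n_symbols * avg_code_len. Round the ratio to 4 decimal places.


original_size = n_symbols * orig_bits = 3642 * 32 = 116544 bits
compressed_size = n_symbols * avg_code_len = 3642 * 30.98 = 112829.16 bits
ratio = original_size / compressed_size = 116544 / 112829.16 = 1.0329

Compression ratio = 1.0329


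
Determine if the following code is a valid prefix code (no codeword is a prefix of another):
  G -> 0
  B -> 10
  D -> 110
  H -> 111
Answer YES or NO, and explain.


Checking each pair (does one codeword prefix another?):
  G='0' vs B='10': no prefix
  G='0' vs D='110': no prefix
  G='0' vs H='111': no prefix
  B='10' vs G='0': no prefix
  B='10' vs D='110': no prefix
  B='10' vs H='111': no prefix
  D='110' vs G='0': no prefix
  D='110' vs B='10': no prefix
  D='110' vs H='111': no prefix
  H='111' vs G='0': no prefix
  H='111' vs B='10': no prefix
  H='111' vs D='110': no prefix
No violation found over all pairs.

YES -- this is a valid prefix code. No codeword is a prefix of any other codeword.


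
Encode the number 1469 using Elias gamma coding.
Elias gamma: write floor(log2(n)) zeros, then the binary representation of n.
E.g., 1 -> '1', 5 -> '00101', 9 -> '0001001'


num_bits = floor(log2(1469)) + 1 = 11
leading_zeros = num_bits - 1 = 10
binary(1469) = 10110111101

Elias gamma(1469) = '0000000000' + '10110111101' = 000000000010110111101 (21 bits)


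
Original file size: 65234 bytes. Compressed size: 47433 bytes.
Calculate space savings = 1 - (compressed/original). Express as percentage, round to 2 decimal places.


ratio = compressed/original = 47433/65234 = 0.727121
savings = 1 - ratio = 1 - 0.727121 = 0.272879
as a percentage: 0.272879 * 100 = 27.29%

Space savings = 1 - 47433/65234 = 27.29%


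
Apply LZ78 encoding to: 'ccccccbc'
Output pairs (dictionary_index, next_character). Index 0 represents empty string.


LZ78 encoding steps:
Dictionary: {0: ''}
Step 1: w='' (idx 0), next='c' -> output (0, 'c'), add 'c' as idx 1
Step 2: w='c' (idx 1), next='c' -> output (1, 'c'), add 'cc' as idx 2
Step 3: w='cc' (idx 2), next='c' -> output (2, 'c'), add 'ccc' as idx 3
Step 4: w='' (idx 0), next='b' -> output (0, 'b'), add 'b' as idx 4
Step 5: w='c' (idx 1), end of input -> output (1, '')


Encoded: [(0, 'c'), (1, 'c'), (2, 'c'), (0, 'b'), (1, '')]


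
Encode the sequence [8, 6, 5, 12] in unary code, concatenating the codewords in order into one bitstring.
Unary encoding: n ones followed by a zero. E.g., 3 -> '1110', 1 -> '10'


Encode each number as n ones followed by a terminating 0:
  8 -> 111111110 (9 bits)
  6 -> 1111110 (7 bits)
  5 -> 111110 (6 bits)
  12 -> 1111111111110 (13 bits)
Total length = 9 + 7 + 6 + 13 = 35 bits.

Unary([8, 6, 5, 12]) = 11111111011111101111101111111111110 (35 bits)


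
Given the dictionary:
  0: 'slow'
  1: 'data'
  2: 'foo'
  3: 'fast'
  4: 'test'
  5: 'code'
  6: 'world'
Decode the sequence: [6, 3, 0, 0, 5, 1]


Look up each index in the dictionary:
  6 -> 'world'
  3 -> 'fast'
  0 -> 'slow'
  0 -> 'slow'
  5 -> 'code'
  1 -> 'data'

Decoded: "world fast slow slow code data"


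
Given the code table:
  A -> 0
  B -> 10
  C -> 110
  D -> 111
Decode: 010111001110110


Decoding:
0 -> A
10 -> B
111 -> D
0 -> A
0 -> A
111 -> D
0 -> A
110 -> C


Result: ABDAADAC


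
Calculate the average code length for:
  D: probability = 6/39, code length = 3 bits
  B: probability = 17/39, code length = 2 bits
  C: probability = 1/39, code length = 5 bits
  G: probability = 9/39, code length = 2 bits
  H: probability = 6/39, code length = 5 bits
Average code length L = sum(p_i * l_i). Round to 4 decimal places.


Weighted contributions p_i * l_i:
  D: (6/39) * 3 = 18/39
  B: (17/39) * 2 = 34/39
  C: (1/39) * 5 = 5/39
  G: (9/39) * 2 = 18/39
  H: (6/39) * 5 = 30/39
Sum = (18 + 34 + 5 + 18 + 30)/39 = 105/39

L = 105/39 = 2.6923 bits/symbol


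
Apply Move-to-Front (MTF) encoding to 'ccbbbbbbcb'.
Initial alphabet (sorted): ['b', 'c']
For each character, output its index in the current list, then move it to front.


MTF encoding:
'c': index 1 in ['b', 'c'] -> ['c', 'b']
'c': index 0 in ['c', 'b'] -> ['c', 'b']
'b': index 1 in ['c', 'b'] -> ['b', 'c']
'b': index 0 in ['b', 'c'] -> ['b', 'c']
'b': index 0 in ['b', 'c'] -> ['b', 'c']
'b': index 0 in ['b', 'c'] -> ['b', 'c']
'b': index 0 in ['b', 'c'] -> ['b', 'c']
'b': index 0 in ['b', 'c'] -> ['b', 'c']
'c': index 1 in ['b', 'c'] -> ['c', 'b']
'b': index 1 in ['c', 'b'] -> ['b', 'c']


Output: [1, 0, 1, 0, 0, 0, 0, 0, 1, 1]


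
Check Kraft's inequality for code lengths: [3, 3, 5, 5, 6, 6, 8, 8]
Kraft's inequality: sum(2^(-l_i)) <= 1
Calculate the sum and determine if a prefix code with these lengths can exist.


Sum = 2^(-3) + 2^(-3) + 2^(-5) + 2^(-5) + 2^(-6) + 2^(-6) + 2^(-8) + 2^(-8)
    = 0.125 + 0.125 + 0.03125 + 0.03125 + 0.015625 + 0.015625 + 0.00390625 + 0.00390625
    = 90/256 = 0.3515625
Since 0.3515625 <= 1, Kraft's inequality IS satisfied.
A prefix code with these lengths CAN exist.

Kraft sum = 0.3515625. Satisfied.


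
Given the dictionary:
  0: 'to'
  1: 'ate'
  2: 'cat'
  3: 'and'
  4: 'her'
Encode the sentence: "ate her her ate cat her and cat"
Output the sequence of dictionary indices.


Look up each word in the dictionary:
  'ate' -> 1
  'her' -> 4
  'her' -> 4
  'ate' -> 1
  'cat' -> 2
  'her' -> 4
  'and' -> 3
  'cat' -> 2

Encoded: [1, 4, 4, 1, 2, 4, 3, 2]


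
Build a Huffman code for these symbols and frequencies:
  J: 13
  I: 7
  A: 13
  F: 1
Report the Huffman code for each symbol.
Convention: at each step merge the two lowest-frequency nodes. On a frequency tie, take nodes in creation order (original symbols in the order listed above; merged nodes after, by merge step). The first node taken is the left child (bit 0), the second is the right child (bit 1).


Huffman tree construction:
Step 1: Merge F(1) + I(7) = 8
Step 2: Merge (F+I)(8) + J(13) = 21
Step 3: Merge A(13) + ((F+I)+J)(21) = 34
Read each symbol's code off the tree from the root (left child = 0, right child = 1).

Codes:
  J: 11 (length 2)
  I: 101 (length 3)
  A: 0 (length 1)
  F: 100 (length 3)
Average code length: 63/34 = 1.8529 bits/symbol


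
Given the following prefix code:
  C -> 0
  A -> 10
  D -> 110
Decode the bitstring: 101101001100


Decoding step by step:
Bits 10 -> A
Bits 110 -> D
Bits 10 -> A
Bits 0 -> C
Bits 110 -> D
Bits 0 -> C


Decoded message: ADACDC


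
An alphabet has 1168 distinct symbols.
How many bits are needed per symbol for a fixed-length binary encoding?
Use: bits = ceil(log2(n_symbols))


log2(1168) = 10.1898
Bracket: 2^10 = 1024 < 1168 <= 2^11 = 2048
So ceil(log2(1168)) = 11

bits = ceil(log2(1168)) = ceil(10.1898) = 11 bits


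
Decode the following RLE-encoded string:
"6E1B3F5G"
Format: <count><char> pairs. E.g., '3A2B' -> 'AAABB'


Expanding each <count><char> pair:
  6E -> 'EEEEEE'
  1B -> 'B'
  3F -> 'FFF'
  5G -> 'GGGGG'

Decoded = EEEEEEBFFFGGGGG


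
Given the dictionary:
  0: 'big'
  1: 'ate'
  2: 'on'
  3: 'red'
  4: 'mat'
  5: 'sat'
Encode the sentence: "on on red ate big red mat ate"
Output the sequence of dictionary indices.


Look up each word in the dictionary:
  'on' -> 2
  'on' -> 2
  'red' -> 3
  'ate' -> 1
  'big' -> 0
  'red' -> 3
  'mat' -> 4
  'ate' -> 1

Encoded: [2, 2, 3, 1, 0, 3, 4, 1]


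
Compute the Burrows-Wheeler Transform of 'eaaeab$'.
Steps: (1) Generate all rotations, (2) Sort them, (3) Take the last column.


Rotations (sorted):
  0: $eaaeab -> last char: b
  1: aaeab$e -> last char: e
  2: ab$eaae -> last char: e
  3: aeab$ea -> last char: a
  4: b$eaaea -> last char: a
  5: eaaeab$ -> last char: $
  6: eab$eaa -> last char: a


BWT = beeaa$a


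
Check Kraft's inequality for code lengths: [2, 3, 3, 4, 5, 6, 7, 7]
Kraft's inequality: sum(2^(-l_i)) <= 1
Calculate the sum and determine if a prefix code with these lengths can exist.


Sum = 2^(-2) + 2^(-3) + 2^(-3) + 2^(-4) + 2^(-5) + 2^(-6) + 2^(-7) + 2^(-7)
    = 0.25 + 0.125 + 0.125 + 0.0625 + 0.03125 + 0.015625 + 0.0078125 + 0.0078125
    = 80/128 = 0.625
Since 0.625 <= 1, Kraft's inequality IS satisfied.
A prefix code with these lengths CAN exist.

Kraft sum = 0.625. Satisfied.


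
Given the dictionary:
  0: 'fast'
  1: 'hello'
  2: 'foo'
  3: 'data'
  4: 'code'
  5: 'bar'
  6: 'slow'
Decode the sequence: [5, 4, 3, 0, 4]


Look up each index in the dictionary:
  5 -> 'bar'
  4 -> 'code'
  3 -> 'data'
  0 -> 'fast'
  4 -> 'code'

Decoded: "bar code data fast code"


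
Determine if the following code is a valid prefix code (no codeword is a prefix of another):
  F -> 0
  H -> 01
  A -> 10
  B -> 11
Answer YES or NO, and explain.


Checking each pair (does one codeword prefix another?):
  F='0' vs H='01': prefix -- VIOLATION

NO -- this is NOT a valid prefix code. F (0) is a prefix of H (01).


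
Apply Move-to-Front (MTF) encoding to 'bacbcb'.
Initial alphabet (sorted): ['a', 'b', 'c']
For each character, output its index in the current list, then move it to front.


MTF encoding:
'b': index 1 in ['a', 'b', 'c'] -> ['b', 'a', 'c']
'a': index 1 in ['b', 'a', 'c'] -> ['a', 'b', 'c']
'c': index 2 in ['a', 'b', 'c'] -> ['c', 'a', 'b']
'b': index 2 in ['c', 'a', 'b'] -> ['b', 'c', 'a']
'c': index 1 in ['b', 'c', 'a'] -> ['c', 'b', 'a']
'b': index 1 in ['c', 'b', 'a'] -> ['b', 'c', 'a']


Output: [1, 1, 2, 2, 1, 1]


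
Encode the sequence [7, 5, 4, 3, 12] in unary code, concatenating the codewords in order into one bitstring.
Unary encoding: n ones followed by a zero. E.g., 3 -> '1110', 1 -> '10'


Encode each number as n ones followed by a terminating 0:
  7 -> 11111110 (8 bits)
  5 -> 111110 (6 bits)
  4 -> 11110 (5 bits)
  3 -> 1110 (4 bits)
  12 -> 1111111111110 (13 bits)
Total length = 8 + 6 + 5 + 4 + 13 = 36 bits.

Unary([7, 5, 4, 3, 12]) = 111111101111101111011101111111111110 (36 bits)


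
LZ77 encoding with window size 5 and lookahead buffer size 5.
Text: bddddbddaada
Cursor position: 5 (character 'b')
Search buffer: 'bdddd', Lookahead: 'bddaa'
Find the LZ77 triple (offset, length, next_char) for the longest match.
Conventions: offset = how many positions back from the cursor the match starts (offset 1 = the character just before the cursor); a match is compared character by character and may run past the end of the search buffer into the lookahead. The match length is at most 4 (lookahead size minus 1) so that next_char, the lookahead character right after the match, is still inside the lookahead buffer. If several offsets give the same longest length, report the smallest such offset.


Try each offset into the search buffer:
  offset=1 (pos 4, char 'd'): match length 0
  offset=2 (pos 3, char 'd'): match length 0
  offset=3 (pos 2, char 'd'): match length 0
  offset=4 (pos 1, char 'd'): match length 0
  offset=5 (pos 0, char 'b'): match length 3
Longest match has length 3 at offset 5.
next_char = character at position 5 + 3 = 8 -> 'a'

Best match: offset=5, length=3 (matching 'bdd' starting at position 0)
LZ77 triple: (5, 3, 'a')


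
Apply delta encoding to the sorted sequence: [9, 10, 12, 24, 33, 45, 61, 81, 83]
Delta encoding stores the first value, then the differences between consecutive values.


First value: 9
Deltas:
  10 - 9 = 1
  12 - 10 = 2
  24 - 12 = 12
  33 - 24 = 9
  45 - 33 = 12
  61 - 45 = 16
  81 - 61 = 20
  83 - 81 = 2


Delta encoded: [9, 1, 2, 12, 9, 12, 16, 20, 2]


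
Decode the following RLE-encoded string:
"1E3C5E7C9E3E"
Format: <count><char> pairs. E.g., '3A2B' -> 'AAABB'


Expanding each <count><char> pair:
  1E -> 'E'
  3C -> 'CCC'
  5E -> 'EEEEE'
  7C -> 'CCCCCCC'
  9E -> 'EEEEEEEEE'
  3E -> 'EEE'

Decoded = ECCCEEEEECCCCCCCEEEEEEEEEEEE


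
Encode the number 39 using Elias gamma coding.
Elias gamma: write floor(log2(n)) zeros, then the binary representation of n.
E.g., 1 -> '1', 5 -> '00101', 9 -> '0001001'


num_bits = floor(log2(39)) + 1 = 6
leading_zeros = num_bits - 1 = 5
binary(39) = 100111

Elias gamma(39) = '00000' + '100111' = 00000100111 (11 bits)


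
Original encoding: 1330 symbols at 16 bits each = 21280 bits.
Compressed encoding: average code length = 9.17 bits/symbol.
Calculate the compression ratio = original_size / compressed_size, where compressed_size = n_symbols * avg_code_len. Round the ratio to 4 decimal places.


original_size = n_symbols * orig_bits = 1330 * 16 = 21280 bits
compressed_size = n_symbols * avg_code_len = 1330 * 9.17 = 12196.1 bits
ratio = original_size / compressed_size = 21280 / 12196.1 = 1.7448

Compression ratio = 1.7448


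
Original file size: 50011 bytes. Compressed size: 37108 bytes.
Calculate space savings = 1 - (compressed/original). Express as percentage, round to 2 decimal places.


ratio = compressed/original = 37108/50011 = 0.741997
savings = 1 - ratio = 1 - 0.741997 = 0.258003
as a percentage: 0.258003 * 100 = 25.8%

Space savings = 1 - 37108/50011 = 25.8%


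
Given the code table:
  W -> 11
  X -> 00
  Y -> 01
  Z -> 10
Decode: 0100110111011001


Decoding:
01 -> Y
00 -> X
11 -> W
01 -> Y
11 -> W
01 -> Y
10 -> Z
01 -> Y


Result: YXWYWYZY


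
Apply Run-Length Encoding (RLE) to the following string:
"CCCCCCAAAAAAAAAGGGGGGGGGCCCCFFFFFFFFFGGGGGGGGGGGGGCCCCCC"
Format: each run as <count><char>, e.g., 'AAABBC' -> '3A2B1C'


Scanning runs left to right:
  i=0: run of 'C' x 6 -> '6C'
  i=6: run of 'A' x 9 -> '9A'
  i=15: run of 'G' x 9 -> '9G'
  i=24: run of 'C' x 4 -> '4C'
  i=28: run of 'F' x 9 -> '9F'
  i=37: run of 'G' x 13 -> '13G'
  i=50: run of 'C' x 6 -> '6C'

RLE = 6C9A9G4C9F13G6C


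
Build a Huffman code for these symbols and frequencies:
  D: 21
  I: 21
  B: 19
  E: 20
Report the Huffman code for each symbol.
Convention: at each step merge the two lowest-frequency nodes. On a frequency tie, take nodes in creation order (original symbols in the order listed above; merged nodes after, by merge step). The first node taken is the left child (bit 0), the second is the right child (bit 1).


Huffman tree construction:
Step 1: Merge B(19) + E(20) = 39
Step 2: Merge D(21) + I(21) = 42
Step 3: Merge (B+E)(39) + (D+I)(42) = 81
Read each symbol's code off the tree from the root (left child = 0, right child = 1).

Codes:
  D: 10 (length 2)
  I: 11 (length 2)
  B: 00 (length 2)
  E: 01 (length 2)
Average code length: 162/81 = 2.0000 bits/symbol


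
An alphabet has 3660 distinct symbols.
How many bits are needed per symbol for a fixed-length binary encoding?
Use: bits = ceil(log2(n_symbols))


log2(3660) = 11.8376
Bracket: 2^11 = 2048 < 3660 <= 2^12 = 4096
So ceil(log2(3660)) = 12

bits = ceil(log2(3660)) = ceil(11.8376) = 12 bits


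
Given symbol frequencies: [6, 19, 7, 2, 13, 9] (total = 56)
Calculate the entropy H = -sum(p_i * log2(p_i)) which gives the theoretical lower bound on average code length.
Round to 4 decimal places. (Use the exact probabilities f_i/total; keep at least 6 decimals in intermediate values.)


Per-symbol terms -p_i * log2(p_i) with p_i = f_i/56:
  p = 6/56 = 0.107143: log2(p) = -3.222392, -p*log2(p) = 0.345256
  p = 19/56 = 0.339286: log2(p) = -1.559427, -p*log2(p) = 0.529091
  p = 7/56 = 0.125000: log2(p) = -3.000000, -p*log2(p) = 0.375000
  p = 2/56 = 0.035714: log2(p) = -4.807355, -p*log2(p) = 0.171691
  p = 13/56 = 0.232143: log2(p) = -2.106915, -p*log2(p) = 0.489105
  p = 9/56 = 0.160714: log2(p) = -2.637430, -p*log2(p) = 0.423873
H = 0.345256 + 0.529091 + 0.375000 + 0.171691 + 0.489105 + 0.423873 = 2.334016

H = 2.334 bits/symbol


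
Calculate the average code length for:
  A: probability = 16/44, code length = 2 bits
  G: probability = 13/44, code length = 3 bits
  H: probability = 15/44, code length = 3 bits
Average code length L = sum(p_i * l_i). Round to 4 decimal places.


Weighted contributions p_i * l_i:
  A: (16/44) * 2 = 32/44
  G: (13/44) * 3 = 39/44
  H: (15/44) * 3 = 45/44
Sum = (32 + 39 + 45)/44 = 116/44

L = 116/44 = 2.6364 bits/symbol


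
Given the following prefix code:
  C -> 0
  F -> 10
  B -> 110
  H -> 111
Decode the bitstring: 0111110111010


Decoding step by step:
Bits 0 -> C
Bits 111 -> H
Bits 110 -> B
Bits 111 -> H
Bits 0 -> C
Bits 10 -> F


Decoded message: CHBHCF


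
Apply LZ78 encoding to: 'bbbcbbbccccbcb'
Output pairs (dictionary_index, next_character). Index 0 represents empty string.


LZ78 encoding steps:
Dictionary: {0: ''}
Step 1: w='' (idx 0), next='b' -> output (0, 'b'), add 'b' as idx 1
Step 2: w='b' (idx 1), next='b' -> output (1, 'b'), add 'bb' as idx 2
Step 3: w='' (idx 0), next='c' -> output (0, 'c'), add 'c' as idx 3
Step 4: w='bb' (idx 2), next='b' -> output (2, 'b'), add 'bbb' as idx 4
Step 5: w='c' (idx 3), next='c' -> output (3, 'c'), add 'cc' as idx 5
Step 6: w='cc' (idx 5), next='b' -> output (5, 'b'), add 'ccb' as idx 6
Step 7: w='c' (idx 3), next='b' -> output (3, 'b'), add 'cb' as idx 7


Encoded: [(0, 'b'), (1, 'b'), (0, 'c'), (2, 'b'), (3, 'c'), (5, 'b'), (3, 'b')]


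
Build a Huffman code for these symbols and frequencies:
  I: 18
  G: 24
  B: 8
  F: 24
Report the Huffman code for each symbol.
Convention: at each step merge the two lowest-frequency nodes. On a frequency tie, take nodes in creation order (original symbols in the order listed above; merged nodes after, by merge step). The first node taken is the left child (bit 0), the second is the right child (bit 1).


Huffman tree construction:
Step 1: Merge B(8) + I(18) = 26
Step 2: Merge G(24) + F(24) = 48
Step 3: Merge (B+I)(26) + (G+F)(48) = 74
Read each symbol's code off the tree from the root (left child = 0, right child = 1).

Codes:
  I: 01 (length 2)
  G: 10 (length 2)
  B: 00 (length 2)
  F: 11 (length 2)
Average code length: 148/74 = 2.0000 bits/symbol


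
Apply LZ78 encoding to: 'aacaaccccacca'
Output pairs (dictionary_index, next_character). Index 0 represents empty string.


LZ78 encoding steps:
Dictionary: {0: ''}
Step 1: w='' (idx 0), next='a' -> output (0, 'a'), add 'a' as idx 1
Step 2: w='a' (idx 1), next='c' -> output (1, 'c'), add 'ac' as idx 2
Step 3: w='a' (idx 1), next='a' -> output (1, 'a'), add 'aa' as idx 3
Step 4: w='' (idx 0), next='c' -> output (0, 'c'), add 'c' as idx 4
Step 5: w='c' (idx 4), next='c' -> output (4, 'c'), add 'cc' as idx 5
Step 6: w='c' (idx 4), next='a' -> output (4, 'a'), add 'ca' as idx 6
Step 7: w='cc' (idx 5), next='a' -> output (5, 'a'), add 'cca' as idx 7


Encoded: [(0, 'a'), (1, 'c'), (1, 'a'), (0, 'c'), (4, 'c'), (4, 'a'), (5, 'a')]


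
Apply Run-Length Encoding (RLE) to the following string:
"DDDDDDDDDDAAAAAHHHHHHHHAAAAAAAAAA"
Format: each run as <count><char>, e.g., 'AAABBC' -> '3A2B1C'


Scanning runs left to right:
  i=0: run of 'D' x 10 -> '10D'
  i=10: run of 'A' x 5 -> '5A'
  i=15: run of 'H' x 8 -> '8H'
  i=23: run of 'A' x 10 -> '10A'

RLE = 10D5A8H10A


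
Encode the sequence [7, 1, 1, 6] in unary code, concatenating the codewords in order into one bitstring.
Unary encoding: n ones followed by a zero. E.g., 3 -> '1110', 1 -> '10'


Encode each number as n ones followed by a terminating 0:
  7 -> 11111110 (8 bits)
  1 -> 10 (2 bits)
  1 -> 10 (2 bits)
  6 -> 1111110 (7 bits)
Total length = 8 + 2 + 2 + 7 = 19 bits.

Unary([7, 1, 1, 6]) = 1111111010101111110 (19 bits)


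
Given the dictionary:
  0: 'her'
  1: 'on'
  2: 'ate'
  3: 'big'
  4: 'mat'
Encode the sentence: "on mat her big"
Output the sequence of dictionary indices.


Look up each word in the dictionary:
  'on' -> 1
  'mat' -> 4
  'her' -> 0
  'big' -> 3

Encoded: [1, 4, 0, 3]


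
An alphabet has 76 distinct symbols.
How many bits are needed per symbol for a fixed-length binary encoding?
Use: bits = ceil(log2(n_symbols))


log2(76) = 6.2479
Bracket: 2^6 = 64 < 76 <= 2^7 = 128
So ceil(log2(76)) = 7

bits = ceil(log2(76)) = ceil(6.2479) = 7 bits


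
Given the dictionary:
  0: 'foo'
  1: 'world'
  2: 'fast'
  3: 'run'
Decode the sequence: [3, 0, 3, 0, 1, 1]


Look up each index in the dictionary:
  3 -> 'run'
  0 -> 'foo'
  3 -> 'run'
  0 -> 'foo'
  1 -> 'world'
  1 -> 'world'

Decoded: "run foo run foo world world"


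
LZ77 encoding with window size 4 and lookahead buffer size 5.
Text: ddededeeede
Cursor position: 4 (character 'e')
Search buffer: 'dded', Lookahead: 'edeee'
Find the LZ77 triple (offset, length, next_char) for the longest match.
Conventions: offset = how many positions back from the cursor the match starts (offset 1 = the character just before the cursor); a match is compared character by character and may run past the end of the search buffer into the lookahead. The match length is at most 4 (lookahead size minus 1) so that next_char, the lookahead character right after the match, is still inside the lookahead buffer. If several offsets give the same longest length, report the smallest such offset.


Try each offset into the search buffer:
  offset=1 (pos 3, char 'd'): match length 0
  offset=2 (pos 2, char 'e'): match length 3
  offset=3 (pos 1, char 'd'): match length 0
  offset=4 (pos 0, char 'd'): match length 0
Longest match has length 3 at offset 2.
next_char = character at position 4 + 3 = 7 -> 'e'

Best match: offset=2, length=3 (matching 'ede' starting at position 2)
LZ77 triple: (2, 3, 'e')


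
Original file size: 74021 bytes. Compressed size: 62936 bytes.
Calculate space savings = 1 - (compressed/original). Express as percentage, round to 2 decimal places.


ratio = compressed/original = 62936/74021 = 0.850245
savings = 1 - ratio = 1 - 0.850245 = 0.149755
as a percentage: 0.149755 * 100 = 14.98%

Space savings = 1 - 62936/74021 = 14.98%


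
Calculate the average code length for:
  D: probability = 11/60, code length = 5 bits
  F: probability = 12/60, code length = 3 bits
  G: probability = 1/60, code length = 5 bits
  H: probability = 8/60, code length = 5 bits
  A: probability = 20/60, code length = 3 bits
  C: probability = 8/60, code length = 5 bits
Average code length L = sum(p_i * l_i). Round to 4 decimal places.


Weighted contributions p_i * l_i:
  D: (11/60) * 5 = 55/60
  F: (12/60) * 3 = 36/60
  G: (1/60) * 5 = 5/60
  H: (8/60) * 5 = 40/60
  A: (20/60) * 3 = 60/60
  C: (8/60) * 5 = 40/60
Sum = (55 + 36 + 5 + 40 + 60 + 40)/60 = 236/60

L = 236/60 = 3.9333 bits/symbol


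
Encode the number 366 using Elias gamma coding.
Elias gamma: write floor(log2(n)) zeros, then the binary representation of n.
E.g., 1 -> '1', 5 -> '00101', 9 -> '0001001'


num_bits = floor(log2(366)) + 1 = 9
leading_zeros = num_bits - 1 = 8
binary(366) = 101101110

Elias gamma(366) = '00000000' + '101101110' = 00000000101101110 (17 bits)


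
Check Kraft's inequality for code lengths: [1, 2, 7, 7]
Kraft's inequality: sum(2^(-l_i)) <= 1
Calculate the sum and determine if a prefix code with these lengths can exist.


Sum = 2^(-1) + 2^(-2) + 2^(-7) + 2^(-7)
    = 0.5 + 0.25 + 0.0078125 + 0.0078125
    = 98/128 = 0.765625
Since 0.765625 <= 1, Kraft's inequality IS satisfied.
A prefix code with these lengths CAN exist.

Kraft sum = 0.765625. Satisfied.


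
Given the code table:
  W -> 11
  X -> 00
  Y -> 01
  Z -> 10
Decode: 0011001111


Decoding:
00 -> X
11 -> W
00 -> X
11 -> W
11 -> W


Result: XWXWW


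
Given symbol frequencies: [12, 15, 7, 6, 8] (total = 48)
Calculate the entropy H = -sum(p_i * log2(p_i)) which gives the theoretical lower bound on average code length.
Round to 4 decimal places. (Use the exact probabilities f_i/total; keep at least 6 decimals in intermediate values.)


Per-symbol terms -p_i * log2(p_i) with p_i = f_i/48:
  p = 12/48 = 0.250000: log2(p) = -2.000000, -p*log2(p) = 0.500000
  p = 15/48 = 0.312500: log2(p) = -1.678072, -p*log2(p) = 0.524397
  p = 7/48 = 0.145833: log2(p) = -2.777608, -p*log2(p) = 0.405068
  p = 6/48 = 0.125000: log2(p) = -3.000000, -p*log2(p) = 0.375000
  p = 8/48 = 0.166667: log2(p) = -2.584963, -p*log2(p) = 0.430827
H = 0.500000 + 0.524397 + 0.405068 + 0.375000 + 0.430827 = 2.235292

H = 2.2353 bits/symbol


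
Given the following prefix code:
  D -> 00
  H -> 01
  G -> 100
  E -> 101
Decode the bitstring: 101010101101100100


Decoding step by step:
Bits 101 -> E
Bits 01 -> H
Bits 01 -> H
Bits 01 -> H
Bits 101 -> E
Bits 100 -> G
Bits 100 -> G


Decoded message: EHHHEGG


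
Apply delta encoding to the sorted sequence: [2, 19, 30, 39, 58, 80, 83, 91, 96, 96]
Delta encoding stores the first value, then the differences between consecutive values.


First value: 2
Deltas:
  19 - 2 = 17
  30 - 19 = 11
  39 - 30 = 9
  58 - 39 = 19
  80 - 58 = 22
  83 - 80 = 3
  91 - 83 = 8
  96 - 91 = 5
  96 - 96 = 0


Delta encoded: [2, 17, 11, 9, 19, 22, 3, 8, 5, 0]


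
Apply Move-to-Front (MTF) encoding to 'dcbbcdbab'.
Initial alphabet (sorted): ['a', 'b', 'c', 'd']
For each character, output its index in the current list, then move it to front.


MTF encoding:
'd': index 3 in ['a', 'b', 'c', 'd'] -> ['d', 'a', 'b', 'c']
'c': index 3 in ['d', 'a', 'b', 'c'] -> ['c', 'd', 'a', 'b']
'b': index 3 in ['c', 'd', 'a', 'b'] -> ['b', 'c', 'd', 'a']
'b': index 0 in ['b', 'c', 'd', 'a'] -> ['b', 'c', 'd', 'a']
'c': index 1 in ['b', 'c', 'd', 'a'] -> ['c', 'b', 'd', 'a']
'd': index 2 in ['c', 'b', 'd', 'a'] -> ['d', 'c', 'b', 'a']
'b': index 2 in ['d', 'c', 'b', 'a'] -> ['b', 'd', 'c', 'a']
'a': index 3 in ['b', 'd', 'c', 'a'] -> ['a', 'b', 'd', 'c']
'b': index 1 in ['a', 'b', 'd', 'c'] -> ['b', 'a', 'd', 'c']


Output: [3, 3, 3, 0, 1, 2, 2, 3, 1]


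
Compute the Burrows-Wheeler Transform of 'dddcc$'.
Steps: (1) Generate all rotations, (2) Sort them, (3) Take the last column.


Rotations (sorted):
  0: $dddcc -> last char: c
  1: c$dddc -> last char: c
  2: cc$ddd -> last char: d
  3: dcc$dd -> last char: d
  4: ddcc$d -> last char: d
  5: dddcc$ -> last char: $


BWT = ccddd$


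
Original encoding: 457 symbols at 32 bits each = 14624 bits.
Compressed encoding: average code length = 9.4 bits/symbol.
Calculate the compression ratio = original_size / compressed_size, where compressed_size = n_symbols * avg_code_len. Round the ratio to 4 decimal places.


original_size = n_symbols * orig_bits = 457 * 32 = 14624 bits
compressed_size = n_symbols * avg_code_len = 457 * 9.4 = 4295.8 bits
ratio = original_size / compressed_size = 14624 / 4295.8 = 3.4043

Compression ratio = 3.4043


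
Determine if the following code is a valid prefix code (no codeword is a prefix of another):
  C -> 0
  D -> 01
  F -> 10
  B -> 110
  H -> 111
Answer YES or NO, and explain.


Checking each pair (does one codeword prefix another?):
  C='0' vs D='01': prefix -- VIOLATION

NO -- this is NOT a valid prefix code. C (0) is a prefix of D (01).


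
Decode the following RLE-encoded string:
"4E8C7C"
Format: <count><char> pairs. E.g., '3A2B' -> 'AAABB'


Expanding each <count><char> pair:
  4E -> 'EEEE'
  8C -> 'CCCCCCCC'
  7C -> 'CCCCCCC'

Decoded = EEEECCCCCCCCCCCCCCC


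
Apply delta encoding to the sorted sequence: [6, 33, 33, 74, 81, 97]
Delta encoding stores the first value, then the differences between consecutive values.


First value: 6
Deltas:
  33 - 6 = 27
  33 - 33 = 0
  74 - 33 = 41
  81 - 74 = 7
  97 - 81 = 16


Delta encoded: [6, 27, 0, 41, 7, 16]


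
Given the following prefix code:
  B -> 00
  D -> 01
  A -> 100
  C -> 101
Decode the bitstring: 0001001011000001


Decoding step by step:
Bits 00 -> B
Bits 01 -> D
Bits 00 -> B
Bits 101 -> C
Bits 100 -> A
Bits 00 -> B
Bits 01 -> D


Decoded message: BDBCABD


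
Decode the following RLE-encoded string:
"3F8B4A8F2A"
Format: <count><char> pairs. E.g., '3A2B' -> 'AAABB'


Expanding each <count><char> pair:
  3F -> 'FFF'
  8B -> 'BBBBBBBB'
  4A -> 'AAAA'
  8F -> 'FFFFFFFF'
  2A -> 'AA'

Decoded = FFFBBBBBBBBAAAAFFFFFFFFAA


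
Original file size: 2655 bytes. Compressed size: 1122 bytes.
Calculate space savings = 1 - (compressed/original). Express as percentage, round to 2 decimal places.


ratio = compressed/original = 1122/2655 = 0.422599
savings = 1 - ratio = 1 - 0.422599 = 0.577401
as a percentage: 0.577401 * 100 = 57.74%

Space savings = 1 - 1122/2655 = 57.74%


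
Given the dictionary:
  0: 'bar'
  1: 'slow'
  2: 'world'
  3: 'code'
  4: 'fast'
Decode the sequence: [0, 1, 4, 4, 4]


Look up each index in the dictionary:
  0 -> 'bar'
  1 -> 'slow'
  4 -> 'fast'
  4 -> 'fast'
  4 -> 'fast'

Decoded: "bar slow fast fast fast"


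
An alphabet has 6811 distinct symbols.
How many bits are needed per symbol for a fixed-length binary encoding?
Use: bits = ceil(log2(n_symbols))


log2(6811) = 12.7337
Bracket: 2^12 = 4096 < 6811 <= 2^13 = 8192
So ceil(log2(6811)) = 13

bits = ceil(log2(6811)) = ceil(12.7337) = 13 bits


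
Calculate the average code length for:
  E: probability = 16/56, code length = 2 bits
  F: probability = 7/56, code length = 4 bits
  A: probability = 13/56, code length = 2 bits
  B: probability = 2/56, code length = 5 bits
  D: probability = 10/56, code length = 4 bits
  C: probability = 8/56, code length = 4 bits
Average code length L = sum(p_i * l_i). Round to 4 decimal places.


Weighted contributions p_i * l_i:
  E: (16/56) * 2 = 32/56
  F: (7/56) * 4 = 28/56
  A: (13/56) * 2 = 26/56
  B: (2/56) * 5 = 10/56
  D: (10/56) * 4 = 40/56
  C: (8/56) * 4 = 32/56
Sum = (32 + 28 + 26 + 10 + 40 + 32)/56 = 168/56

L = 168/56 = 3.0000 bits/symbol


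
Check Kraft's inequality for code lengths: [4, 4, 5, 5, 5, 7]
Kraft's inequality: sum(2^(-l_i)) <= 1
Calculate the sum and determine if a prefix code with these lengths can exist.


Sum = 2^(-4) + 2^(-4) + 2^(-5) + 2^(-5) + 2^(-5) + 2^(-7)
    = 0.0625 + 0.0625 + 0.03125 + 0.03125 + 0.03125 + 0.0078125
    = 29/128 = 0.2265625
Since 0.2265625 <= 1, Kraft's inequality IS satisfied.
A prefix code with these lengths CAN exist.

Kraft sum = 0.2265625. Satisfied.


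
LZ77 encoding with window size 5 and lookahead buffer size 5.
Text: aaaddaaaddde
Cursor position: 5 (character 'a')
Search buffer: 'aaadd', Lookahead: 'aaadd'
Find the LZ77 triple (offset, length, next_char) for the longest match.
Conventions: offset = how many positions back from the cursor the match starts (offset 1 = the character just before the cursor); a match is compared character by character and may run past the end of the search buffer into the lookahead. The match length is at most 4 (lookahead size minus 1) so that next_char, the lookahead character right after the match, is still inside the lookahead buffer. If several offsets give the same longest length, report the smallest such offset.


Try each offset into the search buffer:
  offset=1 (pos 4, char 'd'): match length 0
  offset=2 (pos 3, char 'd'): match length 0
  offset=3 (pos 2, char 'a'): match length 1
  offset=4 (pos 1, char 'a'): match length 2
  offset=5 (pos 0, char 'a'): match length 4
Longest match has length 4 at offset 5.
next_char = character at position 5 + 4 = 9 -> 'd'

Best match: offset=5, length=4 (matching 'aaad' starting at position 0)
LZ77 triple: (5, 4, 'd')


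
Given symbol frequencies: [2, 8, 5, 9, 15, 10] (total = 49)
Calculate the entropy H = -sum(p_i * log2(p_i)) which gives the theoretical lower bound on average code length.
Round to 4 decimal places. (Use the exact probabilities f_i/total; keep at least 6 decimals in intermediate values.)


Per-symbol terms -p_i * log2(p_i) with p_i = f_i/49:
  p = 2/49 = 0.040816: log2(p) = -4.614710, -p*log2(p) = 0.188356
  p = 8/49 = 0.163265: log2(p) = -2.614710, -p*log2(p) = 0.426891
  p = 5/49 = 0.102041: log2(p) = -3.292782, -p*log2(p) = 0.335998
  p = 9/49 = 0.183673: log2(p) = -2.444785, -p*log2(p) = 0.449042
  p = 15/49 = 0.306122: log2(p) = -1.707819, -p*log2(p) = 0.522802
  p = 10/49 = 0.204082: log2(p) = -2.292782, -p*log2(p) = 0.467915
H = 0.188356 + 0.426891 + 0.335998 + 0.449042 + 0.522802 + 0.467915 = 2.391004

H = 2.391 bits/symbol


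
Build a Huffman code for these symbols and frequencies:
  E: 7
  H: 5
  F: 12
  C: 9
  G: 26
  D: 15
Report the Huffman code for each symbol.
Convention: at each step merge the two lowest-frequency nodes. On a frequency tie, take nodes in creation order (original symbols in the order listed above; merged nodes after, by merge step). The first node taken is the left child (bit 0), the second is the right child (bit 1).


Huffman tree construction:
Step 1: Merge H(5) + E(7) = 12
Step 2: Merge C(9) + F(12) = 21
Step 3: Merge (H+E)(12) + D(15) = 27
Step 4: Merge (C+F)(21) + G(26) = 47
Step 5: Merge ((H+E)+D)(27) + ((C+F)+G)(47) = 74
Read each symbol's code off the tree from the root (left child = 0, right child = 1).

Codes:
  E: 001 (length 3)
  H: 000 (length 3)
  F: 101 (length 3)
  C: 100 (length 3)
  G: 11 (length 2)
  D: 01 (length 2)
Average code length: 181/74 = 2.4459 bits/symbol


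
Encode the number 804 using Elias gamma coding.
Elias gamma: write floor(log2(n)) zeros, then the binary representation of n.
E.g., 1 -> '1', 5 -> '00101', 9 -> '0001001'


num_bits = floor(log2(804)) + 1 = 10
leading_zeros = num_bits - 1 = 9
binary(804) = 1100100100

Elias gamma(804) = '000000000' + '1100100100' = 0000000001100100100 (19 bits)


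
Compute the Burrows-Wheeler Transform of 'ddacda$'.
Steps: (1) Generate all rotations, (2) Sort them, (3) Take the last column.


Rotations (sorted):
  0: $ddacda -> last char: a
  1: a$ddacd -> last char: d
  2: acda$dd -> last char: d
  3: cda$dda -> last char: a
  4: da$ddac -> last char: c
  5: dacda$d -> last char: d
  6: ddacda$ -> last char: $


BWT = addacd$


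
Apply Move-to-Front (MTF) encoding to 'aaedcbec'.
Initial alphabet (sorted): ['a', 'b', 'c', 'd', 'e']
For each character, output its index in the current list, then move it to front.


MTF encoding:
'a': index 0 in ['a', 'b', 'c', 'd', 'e'] -> ['a', 'b', 'c', 'd', 'e']
'a': index 0 in ['a', 'b', 'c', 'd', 'e'] -> ['a', 'b', 'c', 'd', 'e']
'e': index 4 in ['a', 'b', 'c', 'd', 'e'] -> ['e', 'a', 'b', 'c', 'd']
'd': index 4 in ['e', 'a', 'b', 'c', 'd'] -> ['d', 'e', 'a', 'b', 'c']
'c': index 4 in ['d', 'e', 'a', 'b', 'c'] -> ['c', 'd', 'e', 'a', 'b']
'b': index 4 in ['c', 'd', 'e', 'a', 'b'] -> ['b', 'c', 'd', 'e', 'a']
'e': index 3 in ['b', 'c', 'd', 'e', 'a'] -> ['e', 'b', 'c', 'd', 'a']
'c': index 2 in ['e', 'b', 'c', 'd', 'a'] -> ['c', 'e', 'b', 'd', 'a']


Output: [0, 0, 4, 4, 4, 4, 3, 2]


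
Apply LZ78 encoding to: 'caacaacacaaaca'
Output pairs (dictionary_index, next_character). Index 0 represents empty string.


LZ78 encoding steps:
Dictionary: {0: ''}
Step 1: w='' (idx 0), next='c' -> output (0, 'c'), add 'c' as idx 1
Step 2: w='' (idx 0), next='a' -> output (0, 'a'), add 'a' as idx 2
Step 3: w='a' (idx 2), next='c' -> output (2, 'c'), add 'ac' as idx 3
Step 4: w='a' (idx 2), next='a' -> output (2, 'a'), add 'aa' as idx 4
Step 5: w='c' (idx 1), next='a' -> output (1, 'a'), add 'ca' as idx 5
Step 6: w='ca' (idx 5), next='a' -> output (5, 'a'), add 'caa' as idx 6
Step 7: w='ac' (idx 3), next='a' -> output (3, 'a'), add 'aca' as idx 7


Encoded: [(0, 'c'), (0, 'a'), (2, 'c'), (2, 'a'), (1, 'a'), (5, 'a'), (3, 'a')]


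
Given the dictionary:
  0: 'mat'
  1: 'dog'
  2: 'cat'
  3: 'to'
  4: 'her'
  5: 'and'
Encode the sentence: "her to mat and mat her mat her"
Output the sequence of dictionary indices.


Look up each word in the dictionary:
  'her' -> 4
  'to' -> 3
  'mat' -> 0
  'and' -> 5
  'mat' -> 0
  'her' -> 4
  'mat' -> 0
  'her' -> 4

Encoded: [4, 3, 0, 5, 0, 4, 0, 4]


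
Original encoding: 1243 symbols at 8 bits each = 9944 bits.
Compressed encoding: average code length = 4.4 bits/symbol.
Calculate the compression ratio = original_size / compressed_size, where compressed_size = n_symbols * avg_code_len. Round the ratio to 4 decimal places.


original_size = n_symbols * orig_bits = 1243 * 8 = 9944 bits
compressed_size = n_symbols * avg_code_len = 1243 * 4.4 = 5469.2 bits
ratio = original_size / compressed_size = 9944 / 5469.2 = 1.8182

Compression ratio = 1.8182


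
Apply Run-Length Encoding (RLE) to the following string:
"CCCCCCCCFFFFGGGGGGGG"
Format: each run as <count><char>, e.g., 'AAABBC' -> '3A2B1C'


Scanning runs left to right:
  i=0: run of 'C' x 8 -> '8C'
  i=8: run of 'F' x 4 -> '4F'
  i=12: run of 'G' x 8 -> '8G'

RLE = 8C4F8G


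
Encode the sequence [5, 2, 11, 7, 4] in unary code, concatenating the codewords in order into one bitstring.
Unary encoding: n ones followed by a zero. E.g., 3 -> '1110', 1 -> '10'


Encode each number as n ones followed by a terminating 0:
  5 -> 111110 (6 bits)
  2 -> 110 (3 bits)
  11 -> 111111111110 (12 bits)
  7 -> 11111110 (8 bits)
  4 -> 11110 (5 bits)
Total length = 6 + 3 + 12 + 8 + 5 = 34 bits.

Unary([5, 2, 11, 7, 4]) = 1111101101111111111101111111011110 (34 bits)


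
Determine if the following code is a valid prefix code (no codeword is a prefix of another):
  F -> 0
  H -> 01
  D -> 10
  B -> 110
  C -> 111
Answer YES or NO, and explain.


Checking each pair (does one codeword prefix another?):
  F='0' vs H='01': prefix -- VIOLATION

NO -- this is NOT a valid prefix code. F (0) is a prefix of H (01).


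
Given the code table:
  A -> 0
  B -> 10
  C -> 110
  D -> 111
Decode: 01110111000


Decoding:
0 -> A
111 -> D
0 -> A
111 -> D
0 -> A
0 -> A
0 -> A


Result: ADADAAA


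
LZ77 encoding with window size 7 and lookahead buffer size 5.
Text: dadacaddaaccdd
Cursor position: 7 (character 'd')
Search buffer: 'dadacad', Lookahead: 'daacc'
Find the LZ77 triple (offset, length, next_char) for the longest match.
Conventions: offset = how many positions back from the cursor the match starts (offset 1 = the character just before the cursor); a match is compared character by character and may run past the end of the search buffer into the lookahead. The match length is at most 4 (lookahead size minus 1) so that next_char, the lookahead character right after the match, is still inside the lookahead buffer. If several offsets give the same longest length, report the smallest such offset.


Try each offset into the search buffer:
  offset=1 (pos 6, char 'd'): match length 1
  offset=2 (pos 5, char 'a'): match length 0
  offset=3 (pos 4, char 'c'): match length 0
  offset=4 (pos 3, char 'a'): match length 0
  offset=5 (pos 2, char 'd'): match length 2
  offset=6 (pos 1, char 'a'): match length 0
  offset=7 (pos 0, char 'd'): match length 2
Longest match has length 2, found at offsets 5, 7; take the smallest, offset 5.
next_char = character at position 7 + 2 = 9 -> 'a'

Best match: offset=5, length=2 (matching 'da' starting at position 2)
LZ77 triple: (5, 2, 'a')
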